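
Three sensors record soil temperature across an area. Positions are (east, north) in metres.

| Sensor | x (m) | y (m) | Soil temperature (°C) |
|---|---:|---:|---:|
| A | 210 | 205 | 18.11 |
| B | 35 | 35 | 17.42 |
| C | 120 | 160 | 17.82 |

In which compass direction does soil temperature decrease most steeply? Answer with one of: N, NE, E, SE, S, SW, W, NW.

With T = a·x + b·y + c and A as origin, the differences give:
  (-175)·a + (-170)·b = -0.69
  (-90)·a + (-45)·b = -0.29
Eliminate b (×(-45) and ×(-170), subtract): -7425·a = -18.250 → a = ∂T/∂x = +0.002458
Back-substitute: b = ∂T/∂y = +0.001529.
Steepest decrease is along −∇f = (-0.002458 E, -0.001529 N) → southwest.

SW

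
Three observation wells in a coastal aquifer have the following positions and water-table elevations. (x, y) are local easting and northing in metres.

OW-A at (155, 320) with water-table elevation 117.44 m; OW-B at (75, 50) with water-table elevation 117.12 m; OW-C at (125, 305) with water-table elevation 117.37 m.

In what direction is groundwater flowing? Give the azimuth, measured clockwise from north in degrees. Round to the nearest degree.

254°

Taking OW-A as reference: OW-B−OW-A = (-80, -270, -0.32); OW-C−OW-A = (-30, -15, -0.07).
Solve a·Δx + b·Δy = Δh: det = (-80)·(-15) − (-30)·(-270) = -6900.
∂h/∂x = [(-0.32)·(-15) − (-0.07)·(-270)] / -6900 = +0.002043
∂h/∂y = [(-80)·(-0.07) − (-30)·(-0.32)] / -6900 = +0.0005797
Flow direction (−∇h) has components (-0.002043 E, -0.0005797 N).
Azimuth = atan2(E, N) = atan2(-0.002043, -0.0005797) = 254.2° ≈ 254°.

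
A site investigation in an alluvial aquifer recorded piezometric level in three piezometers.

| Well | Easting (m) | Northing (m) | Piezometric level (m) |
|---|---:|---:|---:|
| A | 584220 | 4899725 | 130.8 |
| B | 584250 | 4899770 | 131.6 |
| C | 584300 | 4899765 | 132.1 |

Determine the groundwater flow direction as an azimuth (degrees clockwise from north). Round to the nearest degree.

Taking A as reference: B−A = (30, 45, +0.8); C−A = (80, 40, +1.3).
Determinant of the coordinate differences = 30·40 − 80·45 = -2400.
∂h/∂x = [(+0.8)·40 − (+1.3)·45] / -2400 = +0.01104
∂h/∂y = [30·(+1.3) − 80·(+0.8)] / -2400 = +0.01042
Flow direction (−∇h) has components (-0.01104 E, -0.01042 N).
Azimuth = atan2(E, N) = atan2(-0.01104, -0.01042) = 226.7° ≈ 227°.

227°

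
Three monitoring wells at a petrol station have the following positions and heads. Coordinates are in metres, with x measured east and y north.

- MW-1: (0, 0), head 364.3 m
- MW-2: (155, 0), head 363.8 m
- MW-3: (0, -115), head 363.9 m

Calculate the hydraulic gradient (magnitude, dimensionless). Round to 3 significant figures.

∂h/∂x = (363.8 − 364.3) / (155 − 0) = -0.003226
∂h/∂y = (363.9 − 364.3) / (-115 − 0) = +0.003478
|∇h| = √(-0.003226² + 0.003478²) = 0.004744

0.00474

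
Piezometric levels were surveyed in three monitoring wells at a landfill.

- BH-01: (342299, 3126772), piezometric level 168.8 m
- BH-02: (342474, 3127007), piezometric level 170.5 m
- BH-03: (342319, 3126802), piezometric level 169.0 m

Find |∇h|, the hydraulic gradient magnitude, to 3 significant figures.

Three-point gradient (reference BH-01): Δ to BH-02 = (175, 235, +1.7), Δ to BH-03 = (20, 30, +0.2).
∂h/∂x = +0.007273, ∂h/∂y = +0.001818 (det = 550).
|∇h| = √(0.007273² + 0.001818²) = 0.007497

0.00750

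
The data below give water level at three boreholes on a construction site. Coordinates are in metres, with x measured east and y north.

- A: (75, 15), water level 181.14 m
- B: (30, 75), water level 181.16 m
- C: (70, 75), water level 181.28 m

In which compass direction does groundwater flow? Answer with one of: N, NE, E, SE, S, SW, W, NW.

With h = a·x + b·y + c and A as origin, the differences give:
  (-45)·a + 60·b = +0.02
  (-5)·a + 60·b = +0.14
Eliminate b (×60 and ×60, subtract): -2400·a = -7.200 → a = ∂h/∂x = +0.003000
Back-substitute: b = ∂h/∂y = +0.002583.
Flow = −∇h = (-0.003000 east, -0.002583 north), which points southwest.

SW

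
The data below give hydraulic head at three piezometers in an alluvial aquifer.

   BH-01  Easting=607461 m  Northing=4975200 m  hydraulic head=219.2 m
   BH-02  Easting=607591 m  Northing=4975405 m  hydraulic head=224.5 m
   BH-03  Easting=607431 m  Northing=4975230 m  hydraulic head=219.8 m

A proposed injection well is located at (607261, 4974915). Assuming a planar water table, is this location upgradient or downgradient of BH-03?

Three-point gradient (reference BH-01): Δ to BH-02 = (130, 205, +5.3), Δ to BH-03 = (-30, 30, +0.6).
∂h/∂x = +0.003582, ∂h/∂y = +0.02358 (det = 10050).
Head at (607261, 4974915) = 219.2 + (+0.003582)·(-200) + (+0.02358)·(-285) = 211.76 m.
That is lower than the 219.8 m at BH-03, so the point is downgradient.

downgradient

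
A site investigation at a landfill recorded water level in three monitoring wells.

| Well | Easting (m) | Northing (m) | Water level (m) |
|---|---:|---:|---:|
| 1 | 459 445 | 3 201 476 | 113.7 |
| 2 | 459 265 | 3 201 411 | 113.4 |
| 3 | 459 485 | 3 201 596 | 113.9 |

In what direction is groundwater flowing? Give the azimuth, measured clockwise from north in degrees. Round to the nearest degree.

Three-point gradient (reference 1): Δ to 2 = (-180, -65, -0.3), Δ to 3 = (40, 120, +0.2).
∂h/∂x = +0.001211, ∂h/∂y = +0.001263 (det = -19000).
Flow direction (−∇h) has components (-0.001211 E, -0.001263 N).
Azimuth = atan2(E, N) = atan2(-0.001211, -0.001263) = 223.8° ≈ 224°.

224°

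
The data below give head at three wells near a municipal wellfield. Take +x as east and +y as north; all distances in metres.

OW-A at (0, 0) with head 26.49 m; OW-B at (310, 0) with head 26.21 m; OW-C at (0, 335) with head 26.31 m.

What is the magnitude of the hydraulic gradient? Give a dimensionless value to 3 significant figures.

∂h/∂x = (26.21 − 26.49) / (310 − 0) = -0.0009032
∂h/∂y = (26.31 − 26.49) / (335 − 0) = -0.0005373
|∇h| = √(-0.0009032² + -0.0005373²) = 0.001051

0.00105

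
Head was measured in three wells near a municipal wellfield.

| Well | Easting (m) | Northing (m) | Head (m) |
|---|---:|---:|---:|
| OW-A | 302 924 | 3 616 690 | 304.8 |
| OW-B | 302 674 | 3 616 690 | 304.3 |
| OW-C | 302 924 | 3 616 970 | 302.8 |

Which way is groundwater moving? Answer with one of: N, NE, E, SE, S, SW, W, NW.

N

∂h/∂x = (304.3 − 304.8) / (302674 − 302924) = +0.002000
∂h/∂y = (302.8 − 304.8) / (3616970 − 3616690) = -0.007143
Flow = −∇h = (-0.002000 east, +0.007143 north), which points north.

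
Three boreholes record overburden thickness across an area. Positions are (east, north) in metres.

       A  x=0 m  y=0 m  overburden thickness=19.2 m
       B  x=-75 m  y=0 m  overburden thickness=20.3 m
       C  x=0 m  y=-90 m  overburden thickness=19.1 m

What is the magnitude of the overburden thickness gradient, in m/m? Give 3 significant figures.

0.0147 m/m

∂d/∂x = (20.3 − 19.2) / (-75 − 0) = -0.01467
∂d/∂y = (19.1 − 19.2) / (-90 − 0) = +0.001111
|∇f| = √(-0.01467² + 0.001111²) = 0.01471 m/m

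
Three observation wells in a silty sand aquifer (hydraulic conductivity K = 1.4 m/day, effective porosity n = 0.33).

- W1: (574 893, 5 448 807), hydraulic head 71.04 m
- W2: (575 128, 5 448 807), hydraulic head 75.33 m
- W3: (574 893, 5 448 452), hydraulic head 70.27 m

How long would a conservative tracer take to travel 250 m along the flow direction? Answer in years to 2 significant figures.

8.8 years

∂h/∂x = (75.33 − 71.04) / (575128 − 574893) = +0.01826
∂h/∂y = (70.27 − 71.04) / (5448452 − 5448807) = +0.002169
|∇h| = √(0.01826² + 0.002169²) = 0.01839
Seepage velocity v = K·i/n = 1.4 × 0.01839 / 0.33 = 0.07802 m/day.
t = 250 / 0.07802 = 3204 days = 8.77 years.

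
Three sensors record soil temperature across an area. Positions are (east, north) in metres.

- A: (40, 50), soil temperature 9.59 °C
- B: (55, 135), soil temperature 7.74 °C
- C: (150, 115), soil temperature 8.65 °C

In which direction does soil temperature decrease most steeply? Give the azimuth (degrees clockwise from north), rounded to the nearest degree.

With T = a·x + b·y + c and A as origin, the differences give:
  15·a + 85·b = -1.85
  110·a + 65·b = -0.94
Eliminate b (×65 and ×85, subtract): -8375·a = -40.350 → a = ∂T/∂x = +0.004818
Back-substitute: b = ∂T/∂y = -0.02261.
Steepest decrease is along −∇f: components (-0.004818 E, +0.02261 N).
Azimuth = atan2(-0.004818, +0.02261) = 348.0° ≈ 348°.

348°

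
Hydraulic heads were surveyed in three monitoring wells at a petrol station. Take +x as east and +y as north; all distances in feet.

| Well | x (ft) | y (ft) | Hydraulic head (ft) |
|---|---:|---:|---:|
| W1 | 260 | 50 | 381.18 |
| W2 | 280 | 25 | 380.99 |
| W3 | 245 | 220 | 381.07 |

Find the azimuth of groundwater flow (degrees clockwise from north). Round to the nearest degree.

Three-point gradient (reference W1): Δ to W2 = (20, -25, -0.19), Δ to W3 = (-15, 170, -0.11).
∂h/∂x = -0.01159, ∂h/∂y = -0.001669 (det = 3025).
Flow direction (−∇h) has components (+0.01159 E, +0.001669 N).
Azimuth = atan2(E, N) = atan2(+0.01159, +0.001669) = 81.8° ≈ 082°.

082°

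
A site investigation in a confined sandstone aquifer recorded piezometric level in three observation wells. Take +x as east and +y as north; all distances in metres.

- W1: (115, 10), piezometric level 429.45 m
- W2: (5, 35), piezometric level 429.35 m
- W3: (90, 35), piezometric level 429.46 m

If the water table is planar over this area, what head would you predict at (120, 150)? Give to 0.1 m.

429.7 m

Taking W1 as reference: W2−W1 = (-110, 25, -0.10); W3−W1 = (-25, 25, +0.01).
Solve a·Δx + b·Δy = Δh: det = (-110)·25 − (-25)·25 = -2125.
∂h/∂x = [(-0.10)·25 − (+0.01)·25] / -2125 = +0.001294
∂h/∂y = [(-110)·(+0.01) − (-25)·(-0.10)] / -2125 = +0.001694
h(120, 150) = 429.45 + (+0.001294)·(5) + (+0.001694)·(140) = 429.45 +0.006 +0.237 = 429.694 m.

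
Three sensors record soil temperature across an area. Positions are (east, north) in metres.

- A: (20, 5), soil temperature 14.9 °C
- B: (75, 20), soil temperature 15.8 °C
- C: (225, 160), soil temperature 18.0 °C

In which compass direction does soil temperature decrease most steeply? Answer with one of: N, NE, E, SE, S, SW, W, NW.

Taking A as reference: B−A = (55, 15, +0.9); C−A = (205, 155, +3.1).
Solve a·Δx + b·Δy = ΔT: det = 55·155 − 205·15 = 5450.
∂T/∂x = [(+0.9)·155 − (+3.1)·15] / 5450 = +0.01706
∂T/∂y = [55·(+3.1) − 205·(+0.9)] / 5450 = -0.002569
Steepest decrease is along −∇f = (-0.01706 E, +0.002569 N) → west.

W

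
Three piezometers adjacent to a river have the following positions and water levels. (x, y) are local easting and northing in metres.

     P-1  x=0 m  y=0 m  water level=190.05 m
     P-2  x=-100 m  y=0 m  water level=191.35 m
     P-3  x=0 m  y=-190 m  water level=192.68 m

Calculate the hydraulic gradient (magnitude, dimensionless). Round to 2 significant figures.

∂h/∂x = (191.35 − 190.05) / (-100 − 0) = -0.01300
∂h/∂y = (192.68 − 190.05) / (-190 − 0) = -0.01384
|∇h| = √(-0.01300² + -0.01384²) = 0.01899

0.019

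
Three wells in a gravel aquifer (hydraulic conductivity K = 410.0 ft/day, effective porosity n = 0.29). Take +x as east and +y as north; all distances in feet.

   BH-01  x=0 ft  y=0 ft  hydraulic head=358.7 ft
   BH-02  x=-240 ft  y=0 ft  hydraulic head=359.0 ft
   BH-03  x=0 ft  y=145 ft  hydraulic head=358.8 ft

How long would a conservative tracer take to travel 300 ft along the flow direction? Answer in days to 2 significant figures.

∂h/∂x = (359.0 − 358.7) / (-240 − 0) = -0.001250
∂h/∂y = (358.8 − 358.7) / (145 − 0) = +0.0006897
|∇h| = √(-0.001250² + 0.0006897²) = 0.001428
Seepage velocity v = K·i/n = 410.0 × 0.001428 / 0.29 = 2.019 ft/day.
t = 300 / 2.019 = 148.6 days.

150 days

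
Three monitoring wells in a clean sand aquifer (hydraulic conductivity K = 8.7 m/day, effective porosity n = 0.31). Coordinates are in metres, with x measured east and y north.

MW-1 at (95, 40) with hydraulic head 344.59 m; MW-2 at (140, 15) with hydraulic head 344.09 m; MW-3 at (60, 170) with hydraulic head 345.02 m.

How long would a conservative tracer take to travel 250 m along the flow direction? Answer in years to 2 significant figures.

2.2 years

Taking MW-1 as reference: MW-2−MW-1 = (45, -25, -0.50); MW-3−MW-1 = (-35, 130, +0.43).
Solve a·Δx + b·Δy = Δh: det = 45·130 − (-35)·(-25) = 4975.
∂h/∂x = [(-0.50)·130 − (+0.43)·(-25)] / 4975 = -0.01090
∂h/∂y = [45·(+0.43) − (-35)·(-0.50)] / 4975 = +0.0003719
|∇h| = √(-0.01090² + 0.0003719²) = 0.01091
Seepage velocity v = K·i/n = 8.7 × 0.01091 / 0.31 = 0.3062 m/day.
t = 250 / 0.3062 = 816.5 days = 2.24 years.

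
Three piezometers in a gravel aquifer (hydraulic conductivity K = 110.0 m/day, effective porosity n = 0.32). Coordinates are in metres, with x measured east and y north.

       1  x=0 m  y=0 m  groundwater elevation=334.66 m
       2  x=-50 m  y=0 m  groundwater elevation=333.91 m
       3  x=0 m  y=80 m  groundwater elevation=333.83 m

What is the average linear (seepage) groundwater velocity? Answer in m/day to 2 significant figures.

6.3 m/day

∂h/∂x = (333.91 − 334.66) / (-50 − 0) = +0.01500
∂h/∂y = (333.83 − 334.66) / (80 − 0) = -0.01038
|∇h| = √(0.01500² + -0.01038²) = 0.01824
Seepage velocity v = K·i/n = 110.0 × 0.01824 / 0.32 = 6.27 m/day.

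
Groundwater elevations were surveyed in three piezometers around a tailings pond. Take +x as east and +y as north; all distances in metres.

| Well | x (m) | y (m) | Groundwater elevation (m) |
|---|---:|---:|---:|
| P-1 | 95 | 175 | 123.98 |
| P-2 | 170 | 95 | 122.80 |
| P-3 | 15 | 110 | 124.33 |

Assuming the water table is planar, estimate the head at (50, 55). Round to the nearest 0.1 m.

123.7 m

Differences from P-1: to P-2 (Δx, Δy, Δh) = (75, -80, -1.18); to P-3 = (-80, -65, +0.35).
Solve a·Δx + b·Δy = Δh: det = 75·(-65) − (-80)·(-80) = -11275.
∂h/∂x = [(-1.18)·(-65) − (+0.35)·(-80)] / -11275 = -0.009286
∂h/∂y = [75·(+0.35) − (-80)·(-1.18)] / -11275 = +0.006044
h(50, 55) = 123.98 + (-0.009286)·(-45) + (+0.006044)·(-120) = 123.98 +0.418 -0.725 = 123.673 m.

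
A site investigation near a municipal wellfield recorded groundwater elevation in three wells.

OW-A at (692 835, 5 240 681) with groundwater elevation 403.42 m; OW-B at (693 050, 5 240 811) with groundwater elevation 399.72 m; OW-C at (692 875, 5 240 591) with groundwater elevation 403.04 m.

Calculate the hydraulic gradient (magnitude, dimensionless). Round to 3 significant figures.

With h = a·x + b·y + c and OW-A as origin, the differences give:
  215·a + 130·b = -3.70
  40·a + (-90)·b = -0.38
Eliminate b (×(-90) and ×130, subtract): -24550·a = 382.400 → a = ∂h/∂x = -0.01558
Back-substitute: b = ∂h/∂y = -0.002701.
|∇h| = √(-0.01558² + -0.002701²) = 0.01581

0.0158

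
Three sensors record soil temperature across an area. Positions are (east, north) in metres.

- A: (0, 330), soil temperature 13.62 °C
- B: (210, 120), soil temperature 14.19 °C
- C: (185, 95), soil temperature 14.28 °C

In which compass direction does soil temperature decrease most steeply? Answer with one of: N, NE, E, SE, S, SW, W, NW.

With T = a·x + b·y + c and A as origin, the differences give:
  210·a + (-210)·b = +0.57
  185·a + (-235)·b = +0.66
Eliminate b (×(-235) and ×(-210), subtract): -10500·a = 4.650 → a = ∂T/∂x = -0.0004429
Back-substitute: b = ∂T/∂y = -0.003157.
Steepest decrease is along −∇f = (+0.0004429 E, +0.003157 N) → north.

N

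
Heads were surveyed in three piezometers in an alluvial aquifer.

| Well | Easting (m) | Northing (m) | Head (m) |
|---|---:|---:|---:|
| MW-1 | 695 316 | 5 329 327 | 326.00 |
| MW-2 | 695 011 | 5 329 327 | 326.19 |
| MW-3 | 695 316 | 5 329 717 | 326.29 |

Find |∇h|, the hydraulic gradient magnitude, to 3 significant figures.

∂h/∂x = (326.19 − 326.00) / (695011 − 695316) = -0.0006230
∂h/∂y = (326.29 − 326.00) / (5329717 − 5329327) = +0.0007436
|∇h| = √(-0.0006230² + 0.0007436²) = 0.0009701

0.000970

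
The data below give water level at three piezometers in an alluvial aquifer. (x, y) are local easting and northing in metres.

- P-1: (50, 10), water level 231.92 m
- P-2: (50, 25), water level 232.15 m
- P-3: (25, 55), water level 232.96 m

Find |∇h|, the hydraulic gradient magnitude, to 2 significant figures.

0.021

With h = a·x + b·y + c and P-1 as origin, the differences give:
  0·a + 15·b = +0.23
  (-25)·a + 45·b = +1.04
Eliminate b (×45 and ×15, subtract): 375·a = -5.250 → a = ∂h/∂x = -0.01400
Back-substitute: b = ∂h/∂y = +0.01533.
|∇h| = √(-0.01400² + 0.01533²) = 0.02076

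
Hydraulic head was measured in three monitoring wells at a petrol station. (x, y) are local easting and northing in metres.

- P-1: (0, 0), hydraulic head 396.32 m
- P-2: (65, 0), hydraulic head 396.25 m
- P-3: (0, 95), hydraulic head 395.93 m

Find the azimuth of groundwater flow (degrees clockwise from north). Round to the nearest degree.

015°

∂h/∂x = (396.25 − 396.32) / (65 − 0) = -0.001077
∂h/∂y = (395.93 − 396.32) / (95 − 0) = -0.004105
Flow direction (−∇h) has components (+0.001077 E, +0.004105 N).
Azimuth = atan2(E, N) = atan2(+0.001077, +0.004105) = 14.7° ≈ 015°.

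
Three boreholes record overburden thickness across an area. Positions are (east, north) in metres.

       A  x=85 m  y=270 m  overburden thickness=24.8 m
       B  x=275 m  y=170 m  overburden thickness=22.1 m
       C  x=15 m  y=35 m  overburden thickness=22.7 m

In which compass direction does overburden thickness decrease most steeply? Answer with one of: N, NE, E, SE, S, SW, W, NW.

With d = a·x + b·y + c and A as origin, the differences give:
  190·a + (-100)·b = -2.7
  (-70)·a + (-235)·b = -2.1
Eliminate b (×(-235) and ×(-100), subtract): -51650·a = 424.50 → a = ∂d/∂x = -0.008219
Back-substitute: b = ∂d/∂y = +0.01138.
Steepest decrease is along −∇f = (+0.008219 E, -0.01138 N) → southeast.

SE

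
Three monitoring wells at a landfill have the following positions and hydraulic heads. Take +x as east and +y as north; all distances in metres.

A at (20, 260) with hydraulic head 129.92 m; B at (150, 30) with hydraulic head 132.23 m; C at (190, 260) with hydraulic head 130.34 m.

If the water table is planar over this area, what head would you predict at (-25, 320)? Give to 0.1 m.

Differences from A: to B (Δx, Δy, Δh) = (130, -230, +2.31); to C = (170, 0, +0.42).
Solve a·Δx + b·Δy = Δh: det = 130·0 − 170·(-230) = 39100.
∂h/∂x = [(+2.31)·0 − (+0.42)·(-230)] / 39100 = +0.002471
∂h/∂y = [130·(+0.42) − 170·(+2.31)] / 39100 = -0.008647
h(-25, 320) = 129.92 + (+0.002471)·(-45) + (-0.008647)·(60) = 129.92 -0.111 -0.519 = 129.290 m.

129.3 m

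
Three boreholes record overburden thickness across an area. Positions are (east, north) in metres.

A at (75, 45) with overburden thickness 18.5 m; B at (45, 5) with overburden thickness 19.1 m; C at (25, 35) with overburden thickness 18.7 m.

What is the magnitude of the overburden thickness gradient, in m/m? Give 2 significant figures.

Taking A as reference: B−A = (-30, -40, +0.6); C−A = (-50, -10, +0.2).
Solve a·Δx + b·Δy = Δd: det = (-30)·(-10) − (-50)·(-40) = -1700.
∂d/∂x = [(+0.6)·(-10) − (+0.2)·(-40)] / -1700 = -0.001176
∂d/∂y = [(-30)·(+0.2) − (-50)·(+0.6)] / -1700 = -0.01412
|∇f| = √(-0.001176² + -0.01412²) = 0.01417 m/m

0.014 m/m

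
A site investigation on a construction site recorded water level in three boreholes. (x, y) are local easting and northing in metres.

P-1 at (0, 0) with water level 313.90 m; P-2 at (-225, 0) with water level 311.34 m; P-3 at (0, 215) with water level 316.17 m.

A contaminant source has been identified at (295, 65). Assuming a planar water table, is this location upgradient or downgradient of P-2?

∂h/∂x = (311.34 − 313.90) / (-225 − 0) = +0.01138
∂h/∂y = (316.17 − 313.90) / (215 − 0) = +0.01056
Head at (295, 65) = 313.90 + (+0.01138)·(295) + (+0.01056)·(65) = 317.94 m.
That is higher than the 311.34 m at P-2, so the point is upgradient.

upgradient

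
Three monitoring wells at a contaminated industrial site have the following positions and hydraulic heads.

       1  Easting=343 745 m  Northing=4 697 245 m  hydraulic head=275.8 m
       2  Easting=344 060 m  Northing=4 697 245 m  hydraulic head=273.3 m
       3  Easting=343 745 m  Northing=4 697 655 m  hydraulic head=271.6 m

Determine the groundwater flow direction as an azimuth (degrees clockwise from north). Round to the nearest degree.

∂h/∂x = (273.3 − 275.8) / (344060 − 343745) = -0.007937
∂h/∂y = (271.6 − 275.8) / (4697655 − 4697245) = -0.01024
Flow direction (−∇h) has components (+0.007937 E, +0.01024 N).
Azimuth = atan2(E, N) = atan2(+0.007937, +0.01024) = 37.8° ≈ 038°.

038°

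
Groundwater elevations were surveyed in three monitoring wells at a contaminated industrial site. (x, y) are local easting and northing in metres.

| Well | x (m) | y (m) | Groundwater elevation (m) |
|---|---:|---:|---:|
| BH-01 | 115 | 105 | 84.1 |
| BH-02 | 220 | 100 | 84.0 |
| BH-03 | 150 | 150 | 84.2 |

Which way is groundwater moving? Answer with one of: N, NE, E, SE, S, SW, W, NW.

S

Three-point gradient (reference BH-01): Δ to BH-02 = (105, -5, -0.1), Δ to BH-03 = (35, 45, +0.1).
∂h/∂x = -0.0008163, ∂h/∂y = +0.002857 (det = 4900).
Flow = −∇h = (+0.0008163 east, -0.002857 north), which points south.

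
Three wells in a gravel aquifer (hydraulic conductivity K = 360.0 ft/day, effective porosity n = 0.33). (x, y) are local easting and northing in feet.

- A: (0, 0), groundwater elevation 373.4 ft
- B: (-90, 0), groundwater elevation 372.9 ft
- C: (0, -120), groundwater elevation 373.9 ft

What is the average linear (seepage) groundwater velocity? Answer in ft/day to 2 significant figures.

7.6 ft/day

∂h/∂x = (372.9 − 373.4) / (-90 − 0) = +0.005556
∂h/∂y = (373.9 − 373.4) / (-120 − 0) = -0.004167
|∇h| = √(0.005556² + -0.004167²) = 0.006945
Seepage velocity v = K·i/n = 360.0 × 0.006945 / 0.33 = 7.576 ft/day.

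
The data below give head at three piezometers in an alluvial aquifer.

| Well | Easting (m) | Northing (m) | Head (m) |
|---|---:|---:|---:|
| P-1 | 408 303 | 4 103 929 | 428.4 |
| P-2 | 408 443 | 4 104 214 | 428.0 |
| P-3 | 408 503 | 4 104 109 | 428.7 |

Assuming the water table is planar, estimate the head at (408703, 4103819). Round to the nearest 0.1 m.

430.8 m

Taking P-1 as reference: P-2−P-1 = (140, 285, -0.4); P-3−P-1 = (200, 180, +0.3).
Solve a·Δx + b·Δy = Δh: det = 140·180 − 200·285 = -31800.
∂h/∂x = [(-0.4)·180 − (+0.3)·285] / -31800 = +0.004953
∂h/∂y = [140·(+0.3) − 200·(-0.4)] / -31800 = -0.003836
h(408703, 4103819) = 428.4 + (+0.004953)·(400) + (-0.003836)·(-110) = 428.4 +1.981 +0.422 = 430.803 m.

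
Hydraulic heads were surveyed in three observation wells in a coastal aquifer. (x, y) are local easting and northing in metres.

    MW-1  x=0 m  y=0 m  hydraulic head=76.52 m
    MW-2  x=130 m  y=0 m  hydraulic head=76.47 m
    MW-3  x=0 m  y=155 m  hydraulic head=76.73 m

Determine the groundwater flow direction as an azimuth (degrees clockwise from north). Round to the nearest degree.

164°

∂h/∂x = (76.47 − 76.52) / (130 − 0) = -0.0003846
∂h/∂y = (76.73 − 76.52) / (155 − 0) = +0.001355
Flow direction (−∇h) has components (+0.0003846 E, -0.001355 N).
Azimuth = atan2(E, N) = atan2(+0.0003846, -0.001355) = 164.2° ≈ 164°.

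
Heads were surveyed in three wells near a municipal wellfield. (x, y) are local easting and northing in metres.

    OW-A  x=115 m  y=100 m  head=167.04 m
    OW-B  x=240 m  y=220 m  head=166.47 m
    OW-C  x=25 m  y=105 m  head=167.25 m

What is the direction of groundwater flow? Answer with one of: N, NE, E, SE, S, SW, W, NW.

With h = a·x + b·y + c and OW-A as origin, the differences give:
  125·a + 120·b = -0.57
  (-90)·a + 5·b = +0.21
Eliminate b (×5 and ×120, subtract): 11425·a = -28.050 → a = ∂h/∂x = -0.002455
Back-substitute: b = ∂h/∂y = -0.002193.
Flow = −∇h = (+0.002455 east, +0.002193 north), which points northeast.

NE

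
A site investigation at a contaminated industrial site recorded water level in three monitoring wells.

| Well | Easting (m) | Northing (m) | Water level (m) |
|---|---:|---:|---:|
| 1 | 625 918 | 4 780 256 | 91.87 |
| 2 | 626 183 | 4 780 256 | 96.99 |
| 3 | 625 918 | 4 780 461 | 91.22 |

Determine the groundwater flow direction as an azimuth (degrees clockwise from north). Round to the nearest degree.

279°

∂h/∂x = (96.99 − 91.87) / (626183 − 625918) = +0.01932
∂h/∂y = (91.22 − 91.87) / (4780461 − 4780256) = -0.003171
Flow direction (−∇h) has components (-0.01932 E, +0.003171 N).
Azimuth = atan2(E, N) = atan2(-0.01932, +0.003171) = 279.3° ≈ 279°.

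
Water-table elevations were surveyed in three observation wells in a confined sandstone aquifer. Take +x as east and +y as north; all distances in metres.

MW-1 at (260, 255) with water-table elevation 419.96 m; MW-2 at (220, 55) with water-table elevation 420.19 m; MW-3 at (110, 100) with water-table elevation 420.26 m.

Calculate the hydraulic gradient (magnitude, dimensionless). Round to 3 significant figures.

Differences from MW-1: to MW-2 (Δx, Δy, Δh) = (-40, -200, +0.23); to MW-3 = (-150, -155, +0.30).
Determinant of the coordinate differences = (-40)·(-155) − (-150)·(-200) = -23800.
∂h/∂x = [(+0.23)·(-155) − (+0.30)·(-200)] / -23800 = -0.001023
∂h/∂y = [(-40)·(+0.30) − (-150)·(+0.23)] / -23800 = -0.0009454
|∇h| = √(-0.001023² + -0.0009454²) = 0.001393

0.00139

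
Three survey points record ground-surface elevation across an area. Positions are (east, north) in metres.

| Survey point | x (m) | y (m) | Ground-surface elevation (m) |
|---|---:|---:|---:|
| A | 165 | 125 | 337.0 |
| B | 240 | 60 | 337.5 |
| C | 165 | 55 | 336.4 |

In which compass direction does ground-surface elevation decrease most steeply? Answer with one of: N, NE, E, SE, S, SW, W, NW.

Differences from A: to B (Δx, Δy, Δh) = (75, -65, +0.5); to C = (0, -70, -0.6).
Determinant of the coordinate differences = 75·(-70) − 0·(-65) = -5250.
∂z/∂x = [(+0.5)·(-70) − (-0.6)·(-65)] / -5250 = +0.01410
∂z/∂y = [75·(-0.6) − 0·(+0.5)] / -5250 = +0.008571
Steepest decrease is along −∇f = (-0.01410 E, -0.008571 N) → southwest.

SW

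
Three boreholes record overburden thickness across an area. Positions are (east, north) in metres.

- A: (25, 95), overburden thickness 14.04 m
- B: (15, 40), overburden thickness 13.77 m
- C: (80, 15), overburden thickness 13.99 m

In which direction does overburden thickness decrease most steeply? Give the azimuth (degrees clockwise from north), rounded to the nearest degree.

With d = a·x + b·y + c and A as origin, the differences give:
  (-10)·a + (-55)·b = -0.27
  55·a + (-80)·b = -0.05
Eliminate b (×(-80) and ×(-55), subtract): 3825·a = 18.850 → a = ∂d/∂x = +0.004928
Back-substitute: b = ∂d/∂y = +0.004013.
Steepest decrease is along −∇f: components (-0.004928 E, -0.004013 N).
Azimuth = atan2(-0.004928, -0.004013) = 230.8° ≈ 231°.

231°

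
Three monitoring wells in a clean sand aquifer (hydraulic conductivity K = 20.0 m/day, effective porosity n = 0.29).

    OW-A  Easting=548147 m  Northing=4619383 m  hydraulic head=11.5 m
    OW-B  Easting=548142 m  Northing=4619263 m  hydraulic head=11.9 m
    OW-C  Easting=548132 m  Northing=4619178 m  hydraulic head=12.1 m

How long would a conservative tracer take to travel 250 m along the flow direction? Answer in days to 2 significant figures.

Differences from OW-A: to OW-B (Δx, Δy, Δh) = (-5, -120, +0.4); to OW-C = (-15, -205, +0.6).
Solve a·Δx + b·Δy = Δh: det = (-5)·(-205) − (-15)·(-120) = -775.
∂h/∂x = [(+0.4)·(-205) − (+0.6)·(-120)] / -775 = +0.01290
∂h/∂y = [(-5)·(+0.6) − (-15)·(+0.4)] / -775 = -0.003871
|∇h| = √(0.01290² + -0.003871²) = 0.01347
Seepage velocity v = K·i/n = 20.0 × 0.01347 / 0.29 = 0.929 m/day.
t = 250 / 0.929 = 269.1 days.

270 days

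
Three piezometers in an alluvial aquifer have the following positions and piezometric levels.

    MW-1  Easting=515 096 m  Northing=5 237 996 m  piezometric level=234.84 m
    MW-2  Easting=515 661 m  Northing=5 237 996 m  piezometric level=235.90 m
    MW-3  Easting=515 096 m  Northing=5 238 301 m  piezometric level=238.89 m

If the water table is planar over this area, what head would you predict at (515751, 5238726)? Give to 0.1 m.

∂h/∂x = (235.90 − 234.84) / (515661 − 515096) = +0.001876
∂h/∂y = (238.89 − 234.84) / (5238301 − 5237996) = +0.01328
h(515751, 5238726) = 234.84 + (+0.001876)·(655) + (+0.01328)·(730) = 234.84 +1.229 +9.693 = 245.762 m.

245.8 m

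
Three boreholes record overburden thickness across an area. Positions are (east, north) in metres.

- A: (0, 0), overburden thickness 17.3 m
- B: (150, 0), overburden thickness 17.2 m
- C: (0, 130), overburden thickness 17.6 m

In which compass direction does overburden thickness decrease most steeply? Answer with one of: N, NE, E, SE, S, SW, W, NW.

∂d/∂x = (17.2 − 17.3) / (150 − 0) = -0.0006667
∂d/∂y = (17.6 − 17.3) / (130 − 0) = +0.002308
Steepest decrease is along −∇f = (+0.0006667 E, -0.002308 N) → south.

S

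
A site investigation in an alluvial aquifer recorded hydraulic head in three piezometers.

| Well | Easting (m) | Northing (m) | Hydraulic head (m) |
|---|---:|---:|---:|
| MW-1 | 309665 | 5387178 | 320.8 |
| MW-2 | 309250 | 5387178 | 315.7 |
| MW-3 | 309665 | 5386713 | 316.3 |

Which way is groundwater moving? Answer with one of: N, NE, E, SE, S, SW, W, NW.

∂h/∂x = (315.7 − 320.8) / (309250 − 309665) = +0.01229
∂h/∂y = (316.3 − 320.8) / (5386713 − 5387178) = +0.009677
Flow = −∇h = (-0.01229 east, -0.009677 north), which points southwest.

SW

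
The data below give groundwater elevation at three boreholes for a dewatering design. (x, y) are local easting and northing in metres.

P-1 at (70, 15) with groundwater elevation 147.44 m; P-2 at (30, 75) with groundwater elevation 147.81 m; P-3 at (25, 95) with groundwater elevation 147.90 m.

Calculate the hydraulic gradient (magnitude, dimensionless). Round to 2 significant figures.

With h = a·x + b·y + c and P-1 as origin, the differences give:
  (-40)·a + 60·b = +0.37
  (-45)·a + 80·b = +0.46
Eliminate b (×80 and ×60, subtract): -500·a = 2.000 → a = ∂h/∂x = -0.004000
Back-substitute: b = ∂h/∂y = +0.003500.
|∇h| = √(-0.004000² + 0.003500²) = 0.005315

0.0053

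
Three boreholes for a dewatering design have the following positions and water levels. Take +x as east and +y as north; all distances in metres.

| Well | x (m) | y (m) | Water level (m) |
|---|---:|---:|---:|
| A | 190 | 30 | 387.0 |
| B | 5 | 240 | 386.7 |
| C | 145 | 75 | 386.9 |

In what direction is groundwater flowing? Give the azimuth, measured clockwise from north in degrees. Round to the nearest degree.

236°

With h = a·x + b·y + c and A as origin, the differences give:
  (-185)·a + 210·b = -0.3
  (-45)·a + 45·b = -0.1
Eliminate b (×45 and ×210, subtract): 1125·a = 7.50 → a = ∂h/∂x = +0.006667
Back-substitute: b = ∂h/∂y = +0.004444.
Flow direction (−∇h) has components (-0.006667 E, -0.004444 N).
Azimuth = atan2(E, N) = atan2(-0.006667, -0.004444) = 236.3° ≈ 236°.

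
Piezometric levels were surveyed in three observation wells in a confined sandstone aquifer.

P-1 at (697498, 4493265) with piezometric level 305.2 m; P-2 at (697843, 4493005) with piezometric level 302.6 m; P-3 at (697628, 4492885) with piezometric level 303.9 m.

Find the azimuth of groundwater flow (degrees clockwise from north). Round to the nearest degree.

Taking P-1 as reference: P-2−P-1 = (345, -260, -2.6); P-3−P-1 = (130, -380, -1.3).
Solve a·Δx + b·Δy = Δh: det = 345·(-380) − 130·(-260) = -97300.
∂h/∂x = [(-2.6)·(-380) − (-1.3)·(-260)] / -97300 = -0.006680
∂h/∂y = [345·(-1.3) − 130·(-2.6)] / -97300 = +0.001136
Flow direction (−∇h) has components (+0.006680 E, -0.001136 N).
Azimuth = atan2(E, N) = atan2(+0.006680, -0.001136) = 99.6° ≈ 100°.

100°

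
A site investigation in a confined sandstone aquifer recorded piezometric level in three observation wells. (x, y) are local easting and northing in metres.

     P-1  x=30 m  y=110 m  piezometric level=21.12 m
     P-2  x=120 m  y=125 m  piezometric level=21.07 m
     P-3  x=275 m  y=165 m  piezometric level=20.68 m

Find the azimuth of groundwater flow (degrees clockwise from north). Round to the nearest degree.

352°

With h = a·x + b·y + c and P-1 as origin, the differences give:
  90·a + 15·b = -0.05
  245·a + 55·b = -0.44
Eliminate b (×55 and ×15, subtract): 1275·a = 3.850 → a = ∂h/∂x = +0.003020
Back-substitute: b = ∂h/∂y = -0.02145.
Flow direction (−∇h) has components (-0.003020 E, +0.02145 N).
Azimuth = atan2(E, N) = atan2(-0.003020, +0.02145) = 352.0° ≈ 352°.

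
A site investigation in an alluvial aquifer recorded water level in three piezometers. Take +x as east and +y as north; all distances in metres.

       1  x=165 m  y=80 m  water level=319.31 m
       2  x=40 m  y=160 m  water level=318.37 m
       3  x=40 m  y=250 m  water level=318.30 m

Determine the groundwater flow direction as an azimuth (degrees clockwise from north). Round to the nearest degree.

276°

With h = a·x + b·y + c and 1 as origin, the differences give:
  (-125)·a + 80·b = -0.94
  (-125)·a + 170·b = -1.01
Eliminate b (×170 and ×80, subtract): -11250·a = -79.000 → a = ∂h/∂x = +0.007022
Back-substitute: b = ∂h/∂y = -0.0007778.
Flow direction (−∇h) has components (-0.007022 E, +0.0007778 N).
Azimuth = atan2(E, N) = atan2(-0.007022, +0.0007778) = 276.3° ≈ 276°.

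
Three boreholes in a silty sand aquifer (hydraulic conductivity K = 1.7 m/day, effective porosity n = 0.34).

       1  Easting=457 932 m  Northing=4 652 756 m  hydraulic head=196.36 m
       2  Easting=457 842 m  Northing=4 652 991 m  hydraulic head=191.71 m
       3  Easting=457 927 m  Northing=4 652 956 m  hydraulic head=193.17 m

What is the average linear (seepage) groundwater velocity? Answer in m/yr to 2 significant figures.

35 m/yr

Taking 1 as reference: 2−1 = (-90, 235, -4.65); 3−1 = (-5, 200, -3.19).
Determinant of the coordinate differences = (-90)·200 − (-5)·235 = -16825.
∂h/∂x = [(-4.65)·200 − (-3.19)·235] / -16825 = +0.01072
∂h/∂y = [(-90)·(-3.19) − (-5)·(-4.65)] / -16825 = -0.01568
|∇h| = √(0.01072² + -0.01568²) = 0.01899
Seepage velocity v = K·i/n = 1.7 × 0.01899 / 0.34 = 0.09495 m/day = 34.68 m/yr.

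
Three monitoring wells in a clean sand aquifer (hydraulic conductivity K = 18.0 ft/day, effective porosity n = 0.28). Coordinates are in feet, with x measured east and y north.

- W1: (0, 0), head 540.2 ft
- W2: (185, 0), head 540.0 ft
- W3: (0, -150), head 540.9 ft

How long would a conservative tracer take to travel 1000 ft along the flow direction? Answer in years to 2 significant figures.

8.9 years

∂h/∂x = (540.0 − 540.2) / (185 − 0) = -0.001081
∂h/∂y = (540.9 − 540.2) / (-150 − 0) = -0.004667
|∇h| = √(-0.001081² + -0.004667²) = 0.004791
Seepage velocity v = K·i/n = 18.0 × 0.004791 / 0.28 = 0.308 ft/day.
t = 1000 / 0.308 = 3247 days = 8.89 years.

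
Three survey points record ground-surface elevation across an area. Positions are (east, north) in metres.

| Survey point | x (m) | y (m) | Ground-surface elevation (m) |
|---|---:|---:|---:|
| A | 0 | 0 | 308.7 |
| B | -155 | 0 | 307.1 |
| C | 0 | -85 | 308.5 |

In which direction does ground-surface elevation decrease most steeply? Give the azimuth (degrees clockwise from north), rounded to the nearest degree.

257°

∂z/∂x = (307.1 − 308.7) / (-155 − 0) = +0.01032
∂z/∂y = (308.5 − 308.7) / (-85 − 0) = +0.002353
Steepest decrease is along −∇f: components (-0.01032 E, -0.002353 N).
Azimuth = atan2(-0.01032, -0.002353) = 257.2° ≈ 257°.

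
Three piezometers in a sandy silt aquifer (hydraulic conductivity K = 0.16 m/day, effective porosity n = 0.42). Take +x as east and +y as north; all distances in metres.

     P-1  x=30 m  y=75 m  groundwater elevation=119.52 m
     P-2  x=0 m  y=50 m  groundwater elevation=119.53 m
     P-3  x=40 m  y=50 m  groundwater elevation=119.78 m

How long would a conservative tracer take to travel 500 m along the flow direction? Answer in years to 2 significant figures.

With h = a·x + b·y + c and P-1 as origin, the differences give:
  (-30)·a + (-25)·b = +0.01
  10·a + (-25)·b = +0.26
Eliminate b (×(-25) and ×(-25), subtract): 1000·a = 6.250 → a = ∂h/∂x = +0.006250
Back-substitute: b = ∂h/∂y = -0.007900.
|∇h| = √(0.006250² + -0.007900²) = 0.01007
Seepage velocity v = K·i/n = 0.16 × 0.01007 / 0.42 = 0.003836 m/day.
t = 500 / 0.003836 = 1.303e+05 days = 357 years.

360 years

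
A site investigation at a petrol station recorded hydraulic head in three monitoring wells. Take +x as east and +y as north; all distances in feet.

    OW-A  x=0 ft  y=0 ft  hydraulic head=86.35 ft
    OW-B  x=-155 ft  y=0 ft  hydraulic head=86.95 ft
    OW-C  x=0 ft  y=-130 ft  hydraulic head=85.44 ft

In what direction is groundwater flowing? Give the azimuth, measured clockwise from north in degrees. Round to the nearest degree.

151°

∂h/∂x = (86.95 − 86.35) / (-155 − 0) = -0.003871
∂h/∂y = (85.44 − 86.35) / (-130 − 0) = +0.007000
Flow direction (−∇h) has components (+0.003871 E, -0.007000 N).
Azimuth = atan2(E, N) = atan2(+0.003871, -0.007000) = 151.1° ≈ 151°.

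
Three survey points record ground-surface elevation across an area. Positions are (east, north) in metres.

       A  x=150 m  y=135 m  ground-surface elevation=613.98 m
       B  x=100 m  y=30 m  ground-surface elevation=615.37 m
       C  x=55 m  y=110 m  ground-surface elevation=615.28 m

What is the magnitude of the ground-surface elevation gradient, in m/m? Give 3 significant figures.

0.0140 m/m

Three-point gradient (reference A): Δ to B = (-50, -105, +1.39), Δ to C = (-95, -25, +1.30).
∂z/∂x = -0.01166, ∂z/∂y = -0.007685 (det = -8725).
|∇f| = √(-0.01166² + -0.007685²) = 0.01396 m/m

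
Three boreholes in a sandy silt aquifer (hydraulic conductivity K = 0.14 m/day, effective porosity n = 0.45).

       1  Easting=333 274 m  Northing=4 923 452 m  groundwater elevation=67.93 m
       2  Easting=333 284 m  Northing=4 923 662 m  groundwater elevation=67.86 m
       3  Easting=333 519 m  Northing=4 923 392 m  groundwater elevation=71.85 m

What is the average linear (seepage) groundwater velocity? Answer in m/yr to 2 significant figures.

With h = a·x + b·y + c and 1 as origin, the differences give:
  10·a + 210·b = -0.07
  245·a + (-60)·b = +3.92
Eliminate b (×(-60) and ×210, subtract): -52050·a = -819.000 → a = ∂h/∂x = +0.01573
Back-substitute: b = ∂h/∂y = -0.001083.
|∇h| = √(0.01573² + -0.001083²) = 0.01577
Seepage velocity v = K·i/n = 0.14 × 0.01577 / 0.45 = 0.004906 m/day = 1.792 m/yr.

1.8 m/yr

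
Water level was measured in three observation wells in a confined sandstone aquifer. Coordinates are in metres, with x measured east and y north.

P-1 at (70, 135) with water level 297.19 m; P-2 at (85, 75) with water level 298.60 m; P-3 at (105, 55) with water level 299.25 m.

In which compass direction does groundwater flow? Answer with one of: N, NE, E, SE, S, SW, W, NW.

NW

Differences from P-1: to P-2 (Δx, Δy, Δh) = (15, -60, +1.41); to P-3 = (35, -80, +2.06).
Solve a·Δx + b·Δy = Δh: det = 15·(-80) − 35·(-60) = 900.
∂h/∂x = [(+1.41)·(-80) − (+2.06)·(-60)] / 900 = +0.01200
∂h/∂y = [15·(+2.06) − 35·(+1.41)] / 900 = -0.02050
Flow = −∇h = (-0.01200 east, +0.02050 north), which points northwest.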